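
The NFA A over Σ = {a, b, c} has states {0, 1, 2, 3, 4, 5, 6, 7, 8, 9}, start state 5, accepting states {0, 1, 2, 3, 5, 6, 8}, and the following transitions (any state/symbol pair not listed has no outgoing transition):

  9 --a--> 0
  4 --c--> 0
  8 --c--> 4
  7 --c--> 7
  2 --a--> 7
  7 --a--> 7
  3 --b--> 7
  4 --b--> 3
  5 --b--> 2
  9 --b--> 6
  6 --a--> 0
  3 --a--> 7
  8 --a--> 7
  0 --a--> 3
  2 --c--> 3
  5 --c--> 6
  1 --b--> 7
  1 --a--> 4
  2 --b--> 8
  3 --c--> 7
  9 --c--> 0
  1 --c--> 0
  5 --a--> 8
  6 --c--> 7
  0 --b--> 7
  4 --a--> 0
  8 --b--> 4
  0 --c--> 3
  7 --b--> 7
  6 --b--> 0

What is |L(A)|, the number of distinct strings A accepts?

40

The useful subgraph on states {0, 2, 3, 4, 5, 6, 8} is acyclic, so L(A) is finite; the longest accepting path visits 6 useful states, giving maximum string length 5.
Counting accepting paths from 5 by length: 1 of length 0, 3 of length 1, 4 of length 2, 10 of length 3, 14 of length 4, 8 of length 5. Total 40.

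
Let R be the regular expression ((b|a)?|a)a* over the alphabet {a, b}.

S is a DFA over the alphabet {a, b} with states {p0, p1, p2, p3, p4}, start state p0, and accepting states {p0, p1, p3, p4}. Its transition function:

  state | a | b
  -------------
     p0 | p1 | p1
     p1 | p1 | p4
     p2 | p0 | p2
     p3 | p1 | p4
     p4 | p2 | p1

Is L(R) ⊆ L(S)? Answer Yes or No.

Converting the expression R to a DFA (subset construction, then merging equivalent states) gives the minimal DFA with states {r0, r1, r2}, start state r0, accepting states {r0, r1} and transitions r0: a→r1, b→r1; r1: a→r1, b→r2; r2: a→r2, b→r2.
Exploring the product automaton R × S from the start pair (r0, p0), following both machines on each input symbol, reaches 6 state pairs: (r0, p0), (r1, p1), (r2, p4), (r2, p2), (r2, p1), (r2, p0).
R accepts in {r0, r1} and S accepts in {p0, p1, p3, p4}. The reachable pairs whose R-component is accepting are (r0, p0), (r1, p1); in each of them the S-component is accepting too, so the product for L(R) \ L(S) (R-component accepting, S-component rejecting) has no reachable accepting pair and the difference is empty.
Hence every string in L(R) is also in L(S).

Yes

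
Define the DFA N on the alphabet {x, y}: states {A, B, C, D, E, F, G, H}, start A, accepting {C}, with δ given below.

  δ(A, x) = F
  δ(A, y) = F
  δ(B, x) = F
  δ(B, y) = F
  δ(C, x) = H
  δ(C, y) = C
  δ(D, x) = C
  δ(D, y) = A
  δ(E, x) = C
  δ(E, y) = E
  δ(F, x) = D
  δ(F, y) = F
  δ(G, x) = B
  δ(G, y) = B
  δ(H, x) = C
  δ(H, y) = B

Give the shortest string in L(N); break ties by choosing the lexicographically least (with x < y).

xxx

A breadth-first search from A reaches an accepting state first via the path A → F → D → C on input xxx.
No string of length < 3 is accepted (BFS exhausts all shorter strings without reaching an accepting state), and xxx is the lexicographically least accepting string of length 3.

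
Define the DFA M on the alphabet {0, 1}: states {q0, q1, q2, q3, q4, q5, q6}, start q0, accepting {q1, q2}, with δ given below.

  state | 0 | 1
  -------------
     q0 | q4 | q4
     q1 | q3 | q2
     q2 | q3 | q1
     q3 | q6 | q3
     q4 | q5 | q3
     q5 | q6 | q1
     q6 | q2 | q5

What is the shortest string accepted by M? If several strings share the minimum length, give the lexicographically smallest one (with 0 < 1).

A breadth-first search from q0 reaches an accepting state first via the path q0 → q4 → q5 → q1 on input 001.
No string of length < 3 is accepted (BFS exhausts all shorter strings without reaching an accepting state), and 001 is the lexicographically least accepting string of length 3.

001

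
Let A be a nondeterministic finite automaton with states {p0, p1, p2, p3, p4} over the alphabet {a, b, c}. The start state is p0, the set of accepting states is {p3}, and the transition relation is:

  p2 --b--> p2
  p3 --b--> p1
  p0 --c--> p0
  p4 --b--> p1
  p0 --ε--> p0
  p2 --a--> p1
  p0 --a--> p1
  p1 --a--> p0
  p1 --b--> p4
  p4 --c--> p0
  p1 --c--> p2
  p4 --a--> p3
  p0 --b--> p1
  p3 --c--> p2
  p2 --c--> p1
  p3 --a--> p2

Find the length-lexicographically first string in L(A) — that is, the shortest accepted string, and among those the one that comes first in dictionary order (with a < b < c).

aba

A breadth-first search from p0 reaches an accepting state first via the path p0 → p1 → p4 → p3 on input aba.
No string of length < 3 is accepted (BFS exhausts all shorter strings without reaching an accepting state), and aba is the lexicographically least accepting string of length 3.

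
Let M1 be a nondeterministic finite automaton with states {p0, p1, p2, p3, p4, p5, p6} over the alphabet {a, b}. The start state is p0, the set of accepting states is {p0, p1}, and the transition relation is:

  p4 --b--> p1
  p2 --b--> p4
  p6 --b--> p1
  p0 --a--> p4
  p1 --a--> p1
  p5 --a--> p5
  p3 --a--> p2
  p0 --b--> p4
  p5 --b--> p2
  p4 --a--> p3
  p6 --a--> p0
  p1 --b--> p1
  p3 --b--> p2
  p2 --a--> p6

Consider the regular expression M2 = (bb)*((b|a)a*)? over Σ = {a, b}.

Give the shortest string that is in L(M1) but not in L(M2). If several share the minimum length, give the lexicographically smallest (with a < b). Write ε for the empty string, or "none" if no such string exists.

ab

The string ab is accepted by M1 but not by M2.
No shorter string lies in the difference, and ab is the lexicographically first length-2 string in L(M1) \ L(M2).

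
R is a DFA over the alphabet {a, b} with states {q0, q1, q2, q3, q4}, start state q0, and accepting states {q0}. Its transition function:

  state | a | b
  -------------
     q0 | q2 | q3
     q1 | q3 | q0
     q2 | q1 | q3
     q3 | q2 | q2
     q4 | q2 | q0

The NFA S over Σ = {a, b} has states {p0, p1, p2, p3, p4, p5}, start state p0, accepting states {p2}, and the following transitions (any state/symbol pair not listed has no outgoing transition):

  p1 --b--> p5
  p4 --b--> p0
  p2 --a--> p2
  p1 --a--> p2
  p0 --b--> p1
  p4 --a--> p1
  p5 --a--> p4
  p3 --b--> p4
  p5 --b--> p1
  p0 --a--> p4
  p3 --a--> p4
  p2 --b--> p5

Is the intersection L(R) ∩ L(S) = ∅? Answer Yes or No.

Yes

Exploring the product automaton R × S from the start pair (q0, p0), following both machines on each input symbol, reaches 13 state pairs: (q0, p0), (q2, p4), (q3, p1), (q1, p1), (q3, p0), (q2, p2), (q2, p5), (q3, p2), (q0, p5), (q2, p1), (q1, p2), (q3, p5), (q1, p4).
R accepts in {q0} and S accepts in {p2}; no reachable pair has both components accepting, so no string drives both machines to acceptance simultaneously and L(R) ∩ L(S) = ∅.
So no string is accepted by both, and the intersection is empty.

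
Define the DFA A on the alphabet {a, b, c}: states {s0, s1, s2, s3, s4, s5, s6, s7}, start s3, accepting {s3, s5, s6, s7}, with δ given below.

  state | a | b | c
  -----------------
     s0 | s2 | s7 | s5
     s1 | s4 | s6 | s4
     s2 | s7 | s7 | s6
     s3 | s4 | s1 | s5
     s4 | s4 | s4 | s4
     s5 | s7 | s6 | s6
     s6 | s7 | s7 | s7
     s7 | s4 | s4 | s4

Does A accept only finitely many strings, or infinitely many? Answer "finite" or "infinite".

finite

The useful states (reachable from s3 and able to reach an accepting state) are {s1, s3, s5, s6, s7}.
Restricted to these states the transition graph has no cycle, so every accepting path has bounded length and L is finite.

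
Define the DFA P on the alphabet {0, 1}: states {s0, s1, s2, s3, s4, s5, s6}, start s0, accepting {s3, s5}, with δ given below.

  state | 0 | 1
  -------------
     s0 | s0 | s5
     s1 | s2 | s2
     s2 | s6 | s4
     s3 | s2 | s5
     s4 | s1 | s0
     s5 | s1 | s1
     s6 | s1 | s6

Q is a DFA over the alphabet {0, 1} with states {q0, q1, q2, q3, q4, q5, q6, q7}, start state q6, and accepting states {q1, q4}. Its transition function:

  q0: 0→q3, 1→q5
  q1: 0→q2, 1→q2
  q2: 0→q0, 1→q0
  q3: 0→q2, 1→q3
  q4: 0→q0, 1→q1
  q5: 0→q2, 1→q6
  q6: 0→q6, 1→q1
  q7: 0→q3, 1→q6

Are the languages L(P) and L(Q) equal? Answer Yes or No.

Exploring the product automaton P × Q from the start pair (s0, q6), following both machines on each input symbol, reaches 6 state pairs: (s0, q6), (s5, q1), (s1, q2), (s2, q0), (s6, q3), (s4, q5).
P accepts in {s3, s5} and Q accepts in {q1, q4}. In every reachable pair the two components are either both accepting — (s5, q1) — or both non-accepting, so no string is accepted by exactly one of the machines: L(P) \ L(Q) and L(Q) \ L(P) are both empty.
Hence every string is accepted by P iff it is accepted by Q, and the two languages coincide.

Yes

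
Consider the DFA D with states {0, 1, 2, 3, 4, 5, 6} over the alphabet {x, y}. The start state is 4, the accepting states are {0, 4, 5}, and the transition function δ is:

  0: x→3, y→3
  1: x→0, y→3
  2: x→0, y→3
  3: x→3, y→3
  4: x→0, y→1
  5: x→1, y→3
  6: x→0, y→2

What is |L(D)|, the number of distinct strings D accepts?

3

The useful subgraph on states {0, 1, 4} is acyclic, so L(D) is finite; the longest accepting path visits 3 useful states, giving maximum string length 2.
Counting accepting paths from 4 by length: 1 of length 0, 1 of length 1, 1 of length 2. Total 3.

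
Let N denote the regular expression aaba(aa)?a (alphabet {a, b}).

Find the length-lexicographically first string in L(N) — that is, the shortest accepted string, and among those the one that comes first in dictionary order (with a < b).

aabaa

By inspection of the expression, no string of length less than 5 matches, and aabaa is the lexicographically first match of length 5.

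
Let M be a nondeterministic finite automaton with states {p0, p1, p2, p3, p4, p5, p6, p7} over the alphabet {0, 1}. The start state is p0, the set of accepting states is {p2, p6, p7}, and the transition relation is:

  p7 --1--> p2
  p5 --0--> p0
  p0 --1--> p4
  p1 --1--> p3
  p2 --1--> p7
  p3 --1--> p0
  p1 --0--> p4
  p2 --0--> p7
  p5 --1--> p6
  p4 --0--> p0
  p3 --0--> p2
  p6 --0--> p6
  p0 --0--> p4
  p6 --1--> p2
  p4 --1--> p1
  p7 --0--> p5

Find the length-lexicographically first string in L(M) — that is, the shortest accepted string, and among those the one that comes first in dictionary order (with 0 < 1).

0110

A breadth-first search from p0 reaches an accepting state first via the path p0 → p4 → p1 → p3 → p2 on input 0110.
No string of length < 4 is accepted (BFS exhausts all shorter strings without reaching an accepting state), and 0110 is the lexicographically least accepting string of length 4.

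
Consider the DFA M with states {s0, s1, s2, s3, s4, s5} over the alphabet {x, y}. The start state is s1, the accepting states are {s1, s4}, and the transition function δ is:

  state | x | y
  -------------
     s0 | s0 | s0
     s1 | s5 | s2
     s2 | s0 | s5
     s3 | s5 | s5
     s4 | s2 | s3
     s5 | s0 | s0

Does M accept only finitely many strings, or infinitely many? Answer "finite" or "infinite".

finite

The useful states (reachable from s1 and able to reach an accepting state) are {s1}.
Restricted to these states the transition graph has no cycle, so every accepting path has bounded length and L is finite.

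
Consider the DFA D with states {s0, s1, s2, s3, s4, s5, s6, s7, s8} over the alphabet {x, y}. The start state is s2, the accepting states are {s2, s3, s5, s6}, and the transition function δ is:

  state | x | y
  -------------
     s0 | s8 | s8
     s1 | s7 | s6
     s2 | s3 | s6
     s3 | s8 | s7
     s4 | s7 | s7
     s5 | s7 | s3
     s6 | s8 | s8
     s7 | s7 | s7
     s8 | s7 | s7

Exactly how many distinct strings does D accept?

The useful subgraph on states {s2, s3, s6} is acyclic, so L(D) is finite; the longest accepting path visits 2 useful states, giving maximum string length 1.
Counting accepting paths from s2 by length: 1 of length 0, 2 of length 1. Total 3.

3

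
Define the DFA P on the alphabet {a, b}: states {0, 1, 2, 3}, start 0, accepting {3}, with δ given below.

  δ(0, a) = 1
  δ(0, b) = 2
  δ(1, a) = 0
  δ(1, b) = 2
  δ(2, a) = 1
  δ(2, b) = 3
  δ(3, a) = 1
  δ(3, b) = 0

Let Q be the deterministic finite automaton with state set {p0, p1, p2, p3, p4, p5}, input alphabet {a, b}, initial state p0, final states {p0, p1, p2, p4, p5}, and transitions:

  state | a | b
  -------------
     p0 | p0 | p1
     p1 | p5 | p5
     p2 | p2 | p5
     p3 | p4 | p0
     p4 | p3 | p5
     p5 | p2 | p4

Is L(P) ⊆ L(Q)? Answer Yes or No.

Yes

Exploring the product automaton P × Q from the start pair (0, p0), following both machines on each input symbol, reaches 15 state pairs: (0, p0), (1, p0), (2, p1), (1, p5), (3, p5), (0, p2), (2, p4), (1, p2), (0, p4), (2, p5), (1, p3), (3, p4), (2, p0), (0, p5), (3, p1).
P accepts in {3} and Q accepts in {p0, p1, p2, p4, p5}. The reachable pairs whose P-component is accepting are (3, p5), (3, p4), (3, p1); in each of them the Q-component is accepting too, so the product for L(P) \ L(Q) (P-component accepting, Q-component rejecting) has no reachable accepting pair and the difference is empty.
Hence every string in L(P) is also in L(Q).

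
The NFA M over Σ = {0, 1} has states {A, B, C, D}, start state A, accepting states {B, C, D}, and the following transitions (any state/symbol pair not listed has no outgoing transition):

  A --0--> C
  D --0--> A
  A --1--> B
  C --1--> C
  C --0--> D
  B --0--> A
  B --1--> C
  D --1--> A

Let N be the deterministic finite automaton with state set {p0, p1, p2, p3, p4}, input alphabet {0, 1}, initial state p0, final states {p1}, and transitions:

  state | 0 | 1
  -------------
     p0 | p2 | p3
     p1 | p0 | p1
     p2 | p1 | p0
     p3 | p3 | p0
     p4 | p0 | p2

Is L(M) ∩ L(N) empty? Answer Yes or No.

The string 00 is accepted by both M and N.
Hence L(M) ∩ L(N) ≠ ∅.

No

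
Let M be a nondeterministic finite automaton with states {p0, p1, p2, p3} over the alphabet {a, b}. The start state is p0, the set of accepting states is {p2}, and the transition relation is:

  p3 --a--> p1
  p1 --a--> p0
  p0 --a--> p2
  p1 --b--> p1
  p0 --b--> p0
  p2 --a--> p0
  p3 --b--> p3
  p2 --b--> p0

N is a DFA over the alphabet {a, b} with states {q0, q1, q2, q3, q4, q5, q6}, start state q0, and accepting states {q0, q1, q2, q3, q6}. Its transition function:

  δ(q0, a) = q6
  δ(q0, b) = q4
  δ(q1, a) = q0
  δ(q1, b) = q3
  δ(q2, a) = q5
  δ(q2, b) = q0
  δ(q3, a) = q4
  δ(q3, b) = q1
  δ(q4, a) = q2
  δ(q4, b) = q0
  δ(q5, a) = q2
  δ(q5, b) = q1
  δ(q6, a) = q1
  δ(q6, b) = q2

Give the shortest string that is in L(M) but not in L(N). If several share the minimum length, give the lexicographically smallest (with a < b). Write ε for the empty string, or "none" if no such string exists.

aba

The string aba is accepted by M but not by N.
No shorter string lies in the difference, and aba is the lexicographically first length-3 string in L(M) \ L(N).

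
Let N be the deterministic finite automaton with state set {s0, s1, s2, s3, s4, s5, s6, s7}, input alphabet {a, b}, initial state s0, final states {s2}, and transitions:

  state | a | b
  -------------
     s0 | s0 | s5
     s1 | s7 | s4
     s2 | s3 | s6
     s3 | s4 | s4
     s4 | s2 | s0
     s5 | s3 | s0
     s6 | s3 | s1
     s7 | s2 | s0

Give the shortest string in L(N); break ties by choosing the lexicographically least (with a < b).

A breadth-first search from s0 reaches an accepting state first via the path s0 → s5 → s3 → s4 → s2 on input baaa.
No string of length < 4 is accepted (BFS exhausts all shorter strings without reaching an accepting state), and baaa is the lexicographically least accepting string of length 4.

baaa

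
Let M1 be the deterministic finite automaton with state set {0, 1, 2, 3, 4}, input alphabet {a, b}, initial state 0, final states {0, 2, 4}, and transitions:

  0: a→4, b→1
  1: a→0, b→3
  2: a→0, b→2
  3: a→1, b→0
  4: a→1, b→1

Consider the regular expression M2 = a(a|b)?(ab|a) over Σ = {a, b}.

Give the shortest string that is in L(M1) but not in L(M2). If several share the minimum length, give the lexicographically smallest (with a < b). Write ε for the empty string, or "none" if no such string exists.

ε

The empty string ε is accepted by M1 but not by M2.
Since ε is the unique shortest string, it is the required witness.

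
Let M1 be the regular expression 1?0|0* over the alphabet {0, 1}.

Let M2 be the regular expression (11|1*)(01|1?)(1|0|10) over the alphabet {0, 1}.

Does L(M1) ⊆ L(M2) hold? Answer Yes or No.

The empty string ε is in L(M1) but not in L(M2).
So L(M1) ⊄ L(M2).

No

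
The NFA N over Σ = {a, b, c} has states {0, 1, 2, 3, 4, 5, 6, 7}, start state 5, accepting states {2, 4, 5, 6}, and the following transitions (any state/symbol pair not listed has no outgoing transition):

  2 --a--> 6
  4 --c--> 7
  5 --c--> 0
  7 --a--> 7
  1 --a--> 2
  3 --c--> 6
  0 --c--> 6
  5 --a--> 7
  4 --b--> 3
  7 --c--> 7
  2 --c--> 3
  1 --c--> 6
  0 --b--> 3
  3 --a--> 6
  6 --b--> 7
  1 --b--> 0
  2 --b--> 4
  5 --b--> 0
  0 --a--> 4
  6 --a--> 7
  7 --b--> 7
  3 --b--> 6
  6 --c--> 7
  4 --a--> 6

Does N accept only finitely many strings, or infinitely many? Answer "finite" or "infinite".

The useful states (reachable from 5 and able to reach an accepting state) are {0, 3, 4, 5, 6}.
Restricted to these states the transition graph has no cycle, so every accepting path has bounded length and L is finite.

finite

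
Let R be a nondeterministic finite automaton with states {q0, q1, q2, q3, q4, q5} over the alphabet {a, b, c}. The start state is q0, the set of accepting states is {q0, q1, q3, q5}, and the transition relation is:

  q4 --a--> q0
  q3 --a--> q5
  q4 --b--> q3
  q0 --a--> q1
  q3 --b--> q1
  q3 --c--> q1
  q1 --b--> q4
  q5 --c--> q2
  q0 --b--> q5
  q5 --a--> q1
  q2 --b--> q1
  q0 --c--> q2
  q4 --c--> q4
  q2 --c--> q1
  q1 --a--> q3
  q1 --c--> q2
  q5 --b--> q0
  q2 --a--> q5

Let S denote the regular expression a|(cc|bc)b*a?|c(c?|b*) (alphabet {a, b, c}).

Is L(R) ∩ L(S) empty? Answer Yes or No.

No

The string a is accepted by both R and S.
Hence L(R) ∩ L(S) ≠ ∅.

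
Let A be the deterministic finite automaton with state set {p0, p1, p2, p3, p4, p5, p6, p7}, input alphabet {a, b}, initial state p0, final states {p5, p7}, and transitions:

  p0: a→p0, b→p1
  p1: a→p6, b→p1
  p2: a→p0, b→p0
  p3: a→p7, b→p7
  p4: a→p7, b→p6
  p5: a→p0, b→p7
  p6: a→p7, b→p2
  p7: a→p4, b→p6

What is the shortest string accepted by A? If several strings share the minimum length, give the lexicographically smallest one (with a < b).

baa

A breadth-first search from p0 reaches an accepting state first via the path p0 → p1 → p6 → p7 on input baa.
No string of length < 3 is accepted (BFS exhausts all shorter strings without reaching an accepting state), and baa is the lexicographically least accepting string of length 3.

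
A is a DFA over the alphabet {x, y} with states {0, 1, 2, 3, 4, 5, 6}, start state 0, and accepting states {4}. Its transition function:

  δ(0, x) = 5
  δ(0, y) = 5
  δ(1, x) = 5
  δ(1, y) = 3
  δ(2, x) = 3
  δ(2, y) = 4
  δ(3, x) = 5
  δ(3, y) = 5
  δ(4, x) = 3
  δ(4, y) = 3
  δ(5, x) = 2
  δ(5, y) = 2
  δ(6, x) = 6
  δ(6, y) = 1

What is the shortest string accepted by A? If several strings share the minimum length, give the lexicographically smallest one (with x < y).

xxy

A breadth-first search from 0 reaches an accepting state first via the path 0 → 5 → 2 → 4 on input xxy.
No string of length < 3 is accepted (BFS exhausts all shorter strings without reaching an accepting state), and xxy is the lexicographically least accepting string of length 3.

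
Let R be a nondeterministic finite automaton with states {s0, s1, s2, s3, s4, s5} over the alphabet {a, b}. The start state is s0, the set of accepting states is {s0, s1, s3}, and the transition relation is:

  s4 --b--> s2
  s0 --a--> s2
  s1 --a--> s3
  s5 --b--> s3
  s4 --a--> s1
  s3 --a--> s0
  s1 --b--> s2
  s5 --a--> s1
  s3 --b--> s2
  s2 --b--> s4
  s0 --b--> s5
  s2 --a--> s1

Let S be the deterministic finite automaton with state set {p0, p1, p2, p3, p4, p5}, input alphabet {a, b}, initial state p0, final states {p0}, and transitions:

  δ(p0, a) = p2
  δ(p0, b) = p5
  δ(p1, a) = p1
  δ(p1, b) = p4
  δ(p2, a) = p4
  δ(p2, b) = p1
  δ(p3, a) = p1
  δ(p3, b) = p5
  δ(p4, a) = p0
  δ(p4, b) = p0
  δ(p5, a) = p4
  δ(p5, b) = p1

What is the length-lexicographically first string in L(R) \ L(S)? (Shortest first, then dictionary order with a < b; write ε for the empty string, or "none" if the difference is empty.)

The string aa is accepted by R but not by S.
No shorter string lies in the difference, and aa is the lexicographically first length-2 string in L(R) \ L(S).

aa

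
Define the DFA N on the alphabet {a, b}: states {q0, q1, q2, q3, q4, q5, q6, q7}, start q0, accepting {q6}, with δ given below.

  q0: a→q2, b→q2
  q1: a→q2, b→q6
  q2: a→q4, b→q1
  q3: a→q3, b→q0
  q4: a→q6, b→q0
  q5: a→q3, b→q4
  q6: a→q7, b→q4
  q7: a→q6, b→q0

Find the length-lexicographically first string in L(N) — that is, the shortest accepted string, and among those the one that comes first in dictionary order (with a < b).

aaa

A breadth-first search from q0 reaches an accepting state first via the path q0 → q2 → q4 → q6 on input aaa.
No string of length < 3 is accepted (BFS exhausts all shorter strings without reaching an accepting state), and aaa is the lexicographically least accepting string of length 3.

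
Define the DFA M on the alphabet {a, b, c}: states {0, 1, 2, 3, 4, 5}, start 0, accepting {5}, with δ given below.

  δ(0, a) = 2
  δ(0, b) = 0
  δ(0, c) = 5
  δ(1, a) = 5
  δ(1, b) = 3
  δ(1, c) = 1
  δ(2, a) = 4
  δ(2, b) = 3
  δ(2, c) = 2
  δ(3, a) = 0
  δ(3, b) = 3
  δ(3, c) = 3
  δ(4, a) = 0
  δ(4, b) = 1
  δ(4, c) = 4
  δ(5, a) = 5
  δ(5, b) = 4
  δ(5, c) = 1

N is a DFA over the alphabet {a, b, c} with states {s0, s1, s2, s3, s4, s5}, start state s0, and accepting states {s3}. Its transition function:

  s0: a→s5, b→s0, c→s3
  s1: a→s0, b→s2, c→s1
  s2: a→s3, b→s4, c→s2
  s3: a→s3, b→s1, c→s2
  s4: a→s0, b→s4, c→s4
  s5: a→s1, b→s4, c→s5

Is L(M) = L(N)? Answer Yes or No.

Yes

Exploring the product automaton M × N from the start pair (0, s0), following both machines on each input symbol, reaches 6 state pairs: (0, s0), (2, s5), (5, s3), (4, s1), (3, s4), (1, s2).
M accepts in {5} and N accepts in {s3}. In every reachable pair the two components are either both accepting — (5, s3) — or both non-accepting, so no string is accepted by exactly one of the machines: L(M) \ L(N) and L(N) \ L(M) are both empty.
Hence every string is accepted by M iff it is accepted by N, and the two languages coincide.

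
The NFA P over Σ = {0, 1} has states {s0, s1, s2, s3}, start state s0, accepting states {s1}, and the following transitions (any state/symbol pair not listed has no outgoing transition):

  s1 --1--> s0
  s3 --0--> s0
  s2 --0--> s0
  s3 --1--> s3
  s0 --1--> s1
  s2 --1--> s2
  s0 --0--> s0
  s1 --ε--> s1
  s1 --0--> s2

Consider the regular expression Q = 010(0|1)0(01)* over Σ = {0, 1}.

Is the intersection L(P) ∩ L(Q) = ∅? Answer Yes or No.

No

The string 0100001 is accepted by both P and Q.
Hence L(P) ∩ L(Q) ≠ ∅.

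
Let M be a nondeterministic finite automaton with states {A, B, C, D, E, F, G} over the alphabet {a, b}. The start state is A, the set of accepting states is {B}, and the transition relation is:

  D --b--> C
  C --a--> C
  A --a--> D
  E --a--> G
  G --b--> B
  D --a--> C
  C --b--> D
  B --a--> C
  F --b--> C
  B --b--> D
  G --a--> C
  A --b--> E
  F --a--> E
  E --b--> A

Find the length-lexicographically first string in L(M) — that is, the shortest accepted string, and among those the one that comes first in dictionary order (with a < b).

bab

A breadth-first search from A reaches an accepting state first via the path A → E → G → B on input bab.
No string of length < 3 is accepted (BFS exhausts all shorter strings without reaching an accepting state), and bab is the lexicographically least accepting string of length 3.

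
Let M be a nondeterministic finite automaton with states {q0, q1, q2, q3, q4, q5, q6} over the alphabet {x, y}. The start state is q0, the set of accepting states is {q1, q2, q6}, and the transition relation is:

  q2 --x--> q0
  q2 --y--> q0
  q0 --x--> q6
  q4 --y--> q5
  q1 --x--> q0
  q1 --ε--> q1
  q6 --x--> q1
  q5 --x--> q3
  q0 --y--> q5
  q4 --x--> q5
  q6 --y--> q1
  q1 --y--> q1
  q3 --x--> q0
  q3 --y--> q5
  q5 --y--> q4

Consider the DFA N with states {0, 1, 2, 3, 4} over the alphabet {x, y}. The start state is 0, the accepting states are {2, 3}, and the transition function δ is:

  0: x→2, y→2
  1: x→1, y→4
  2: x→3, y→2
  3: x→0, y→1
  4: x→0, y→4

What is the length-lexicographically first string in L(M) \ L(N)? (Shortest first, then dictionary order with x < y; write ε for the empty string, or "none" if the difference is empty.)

xxy

The string xxy is accepted by M but not by N.
No shorter string lies in the difference, and xxy is the lexicographically first length-3 string in L(M) \ L(N).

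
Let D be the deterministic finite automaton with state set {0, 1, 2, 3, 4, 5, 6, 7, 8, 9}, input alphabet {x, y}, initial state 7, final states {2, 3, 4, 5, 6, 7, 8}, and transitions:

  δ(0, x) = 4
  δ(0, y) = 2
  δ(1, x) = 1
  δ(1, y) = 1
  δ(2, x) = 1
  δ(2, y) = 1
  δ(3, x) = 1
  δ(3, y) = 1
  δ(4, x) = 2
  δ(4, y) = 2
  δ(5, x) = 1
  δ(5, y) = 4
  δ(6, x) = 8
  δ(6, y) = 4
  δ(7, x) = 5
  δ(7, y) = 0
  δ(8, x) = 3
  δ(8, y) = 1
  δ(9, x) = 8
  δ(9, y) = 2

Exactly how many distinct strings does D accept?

9

The useful subgraph on states {0, 2, 4, 5, 7} is acyclic, so L(D) is finite; the longest accepting path visits 4 useful states, giving maximum string length 3.
Counting accepting paths from 7 by length: 1 of length 0, 1 of length 1, 3 of length 2, 4 of length 3. Total 9.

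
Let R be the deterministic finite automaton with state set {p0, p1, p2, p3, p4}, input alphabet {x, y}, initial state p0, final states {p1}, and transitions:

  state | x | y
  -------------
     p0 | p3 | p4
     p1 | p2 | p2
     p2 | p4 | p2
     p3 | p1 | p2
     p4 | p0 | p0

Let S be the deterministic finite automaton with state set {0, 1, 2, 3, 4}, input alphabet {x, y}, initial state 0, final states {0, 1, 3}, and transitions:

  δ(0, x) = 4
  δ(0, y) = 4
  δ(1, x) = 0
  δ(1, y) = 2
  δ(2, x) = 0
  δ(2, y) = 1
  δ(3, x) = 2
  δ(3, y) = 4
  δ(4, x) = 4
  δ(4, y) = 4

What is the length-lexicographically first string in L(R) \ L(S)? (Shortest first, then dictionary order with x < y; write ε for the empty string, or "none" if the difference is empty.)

xx

The string xx is accepted by R but not by S.
No shorter string lies in the difference, and xx is the lexicographically first length-2 string in L(R) \ L(S).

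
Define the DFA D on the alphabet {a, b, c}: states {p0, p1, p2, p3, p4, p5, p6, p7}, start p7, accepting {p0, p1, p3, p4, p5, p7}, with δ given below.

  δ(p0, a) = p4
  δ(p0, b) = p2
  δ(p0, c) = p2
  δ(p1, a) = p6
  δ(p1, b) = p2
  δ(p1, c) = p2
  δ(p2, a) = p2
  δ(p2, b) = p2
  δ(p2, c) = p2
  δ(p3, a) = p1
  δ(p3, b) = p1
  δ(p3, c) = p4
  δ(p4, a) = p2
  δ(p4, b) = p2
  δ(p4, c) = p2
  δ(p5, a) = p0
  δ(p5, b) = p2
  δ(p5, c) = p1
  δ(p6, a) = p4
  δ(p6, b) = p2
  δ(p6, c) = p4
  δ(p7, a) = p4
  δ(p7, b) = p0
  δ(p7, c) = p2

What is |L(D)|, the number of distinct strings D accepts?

4

The useful subgraph on states {p0, p4, p7} is acyclic, so L(D) is finite; the longest accepting path visits 3 useful states, giving maximum string length 2.
Counting accepting paths from p7 by length: 1 of length 0, 2 of length 1, 1 of length 2. Total 4.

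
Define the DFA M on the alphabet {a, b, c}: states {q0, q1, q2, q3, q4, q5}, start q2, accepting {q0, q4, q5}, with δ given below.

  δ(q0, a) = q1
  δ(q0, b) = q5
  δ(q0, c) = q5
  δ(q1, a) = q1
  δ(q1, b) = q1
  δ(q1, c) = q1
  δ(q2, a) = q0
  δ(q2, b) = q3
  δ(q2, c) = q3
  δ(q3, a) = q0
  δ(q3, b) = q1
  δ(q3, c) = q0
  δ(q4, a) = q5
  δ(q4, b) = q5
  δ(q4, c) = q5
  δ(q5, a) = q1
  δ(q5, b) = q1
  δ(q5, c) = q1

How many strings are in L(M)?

15

The useful subgraph on states {q0, q2, q3, q5} is acyclic, so L(M) is finite; the longest accepting path visits 4 useful states, giving maximum string length 3.
Counting accepting paths from q2 by length: 1 of length 1, 6 of length 2, 8 of length 3. Total 15.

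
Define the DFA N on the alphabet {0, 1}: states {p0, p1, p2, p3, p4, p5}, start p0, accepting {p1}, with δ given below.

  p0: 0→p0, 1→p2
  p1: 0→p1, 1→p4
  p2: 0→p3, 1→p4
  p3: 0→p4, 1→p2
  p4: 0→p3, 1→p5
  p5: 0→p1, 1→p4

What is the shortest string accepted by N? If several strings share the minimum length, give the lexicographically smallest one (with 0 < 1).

1110

A breadth-first search from p0 reaches an accepting state first via the path p0 → p2 → p4 → p5 → p1 on input 1110.
No string of length < 4 is accepted (BFS exhausts all shorter strings without reaching an accepting state), and 1110 is the lexicographically least accepting string of length 4.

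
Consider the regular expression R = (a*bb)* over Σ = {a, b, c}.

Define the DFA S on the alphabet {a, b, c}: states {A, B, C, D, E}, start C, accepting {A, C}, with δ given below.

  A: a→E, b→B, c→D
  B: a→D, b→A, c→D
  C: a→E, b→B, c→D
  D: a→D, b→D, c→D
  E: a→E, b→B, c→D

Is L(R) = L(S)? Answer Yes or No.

Yes

Converting the expression R to a DFA (subset construction, then merging equivalent states) gives the minimal DFA with states {r0, r1, r2, r3}, start state r0, accepting states {r0} and transitions r0: a→r1, b→r2, c→r3; r1: a→r1, b→r2, c→r3; r2: a→r3, b→r0, c→r3; r3: a→r3, b→r3, c→r3.
Exploring the product automaton R × S from the start pair (r0, C), following both machines on each input symbol, reaches 5 state pairs: (r0, C), (r1, E), (r2, B), (r3, D), (r0, A).
R accepts in {r0} and S accepts in {A, C}. In every reachable pair the two components are either both accepting — (r0, C), (r0, A) — or both non-accepting, so no string is accepted by exactly one of the machines: L(R) \ L(S) and L(S) \ L(R) are both empty.
Hence every string is accepted by R iff it is accepted by S, and the two languages coincide.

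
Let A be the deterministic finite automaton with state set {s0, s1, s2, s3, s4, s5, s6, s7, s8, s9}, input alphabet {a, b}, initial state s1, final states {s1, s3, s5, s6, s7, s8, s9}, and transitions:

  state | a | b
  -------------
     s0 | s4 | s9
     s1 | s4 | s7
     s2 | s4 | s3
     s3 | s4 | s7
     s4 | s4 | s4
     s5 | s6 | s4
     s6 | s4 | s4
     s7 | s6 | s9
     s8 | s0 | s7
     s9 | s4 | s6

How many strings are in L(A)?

The useful subgraph on states {s1, s6, s7, s9} is acyclic, so L(A) is finite; the longest accepting path visits 4 useful states, giving maximum string length 3.
Counting accepting paths from s1 by length: 1 of length 0, 1 of length 1, 2 of length 2, 1 of length 3. Total 5.

5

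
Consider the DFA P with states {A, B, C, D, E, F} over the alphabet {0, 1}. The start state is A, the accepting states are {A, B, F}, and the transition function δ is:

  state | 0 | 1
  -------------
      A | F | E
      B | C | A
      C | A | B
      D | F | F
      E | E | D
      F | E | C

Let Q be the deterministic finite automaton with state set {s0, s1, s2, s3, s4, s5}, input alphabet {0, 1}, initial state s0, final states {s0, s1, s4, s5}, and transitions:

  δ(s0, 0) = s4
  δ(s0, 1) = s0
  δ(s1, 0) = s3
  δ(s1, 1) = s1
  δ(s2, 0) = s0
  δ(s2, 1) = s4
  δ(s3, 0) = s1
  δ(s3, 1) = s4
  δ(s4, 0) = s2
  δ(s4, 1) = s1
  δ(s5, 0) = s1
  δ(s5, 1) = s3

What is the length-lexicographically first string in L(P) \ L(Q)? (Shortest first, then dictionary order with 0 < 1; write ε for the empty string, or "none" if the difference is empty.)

010

The string 010 is accepted by P but not by Q.
No shorter string lies in the difference, and 010 is the lexicographically first length-3 string in L(P) \ L(Q).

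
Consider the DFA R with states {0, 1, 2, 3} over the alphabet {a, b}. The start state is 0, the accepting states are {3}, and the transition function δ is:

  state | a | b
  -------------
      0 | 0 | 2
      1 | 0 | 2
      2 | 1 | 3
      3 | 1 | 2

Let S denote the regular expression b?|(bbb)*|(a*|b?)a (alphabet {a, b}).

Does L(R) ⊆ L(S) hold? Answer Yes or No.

The string bb is in L(R) but not in L(S).
So L(R) ⊄ L(S).

No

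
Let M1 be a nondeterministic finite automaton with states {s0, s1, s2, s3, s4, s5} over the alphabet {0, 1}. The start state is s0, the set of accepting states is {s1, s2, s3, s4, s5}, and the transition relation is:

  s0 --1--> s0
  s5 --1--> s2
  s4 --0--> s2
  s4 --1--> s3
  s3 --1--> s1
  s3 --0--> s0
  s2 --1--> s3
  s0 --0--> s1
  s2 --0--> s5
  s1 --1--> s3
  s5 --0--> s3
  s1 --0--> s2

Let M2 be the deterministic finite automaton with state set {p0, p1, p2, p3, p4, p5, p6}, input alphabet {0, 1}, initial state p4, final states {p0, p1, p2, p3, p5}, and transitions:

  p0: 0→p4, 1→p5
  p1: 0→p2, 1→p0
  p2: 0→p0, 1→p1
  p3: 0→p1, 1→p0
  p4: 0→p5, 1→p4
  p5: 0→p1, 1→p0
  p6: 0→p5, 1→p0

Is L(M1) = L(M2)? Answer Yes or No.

Exploring the product automaton M1 × M2 from the start pair (s0, p4), following both machines on each input symbol, reaches 5 state pairs: (s0, p4), (s1, p5), (s2, p1), (s3, p0), (s5, p2).
M1 accepts in {s1, s2, s3, s4, s5} and M2 accepts in {p0, p1, p2, p3, p5}. In every reachable pair the two components are either both accepting — (s1, p5), (s2, p1), (s3, p0), (s5, p2) — or both non-accepting, so no string is accepted by exactly one of the machines: L(M1) \ L(M2) and L(M2) \ L(M1) are both empty.
Hence every string is accepted by M1 iff it is accepted by M2, and the two languages coincide.

Yes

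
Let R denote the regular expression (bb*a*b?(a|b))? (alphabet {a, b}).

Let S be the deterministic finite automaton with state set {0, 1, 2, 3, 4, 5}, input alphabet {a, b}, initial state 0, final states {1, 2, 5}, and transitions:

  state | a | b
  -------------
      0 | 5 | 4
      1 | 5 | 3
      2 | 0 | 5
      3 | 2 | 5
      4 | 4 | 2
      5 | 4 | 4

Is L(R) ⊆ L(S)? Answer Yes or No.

The empty string ε is in L(R) but not in L(S).
So L(R) ⊄ L(S).

No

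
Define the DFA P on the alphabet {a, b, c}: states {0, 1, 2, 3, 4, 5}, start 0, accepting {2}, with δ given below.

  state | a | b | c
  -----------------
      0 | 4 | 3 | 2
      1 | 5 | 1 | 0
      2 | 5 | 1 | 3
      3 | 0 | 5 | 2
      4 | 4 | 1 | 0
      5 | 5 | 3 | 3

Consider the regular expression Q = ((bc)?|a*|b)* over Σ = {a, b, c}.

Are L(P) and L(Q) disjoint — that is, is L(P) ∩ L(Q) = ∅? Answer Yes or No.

No

The string bc is accepted by both P and Q.
Hence L(P) ∩ L(Q) ≠ ∅.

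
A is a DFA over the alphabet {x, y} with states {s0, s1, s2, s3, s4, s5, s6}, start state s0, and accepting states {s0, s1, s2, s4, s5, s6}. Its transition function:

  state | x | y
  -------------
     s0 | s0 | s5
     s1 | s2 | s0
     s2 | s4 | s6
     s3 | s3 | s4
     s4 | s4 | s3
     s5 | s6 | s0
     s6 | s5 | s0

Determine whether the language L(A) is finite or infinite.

infinite

State s0 is reachable from the start and can reach an accepting state, and it lies on the cycle s0 → s0.
Traversing that cycle any number of times yields accepted strings of unbounded length, so the language is infinite.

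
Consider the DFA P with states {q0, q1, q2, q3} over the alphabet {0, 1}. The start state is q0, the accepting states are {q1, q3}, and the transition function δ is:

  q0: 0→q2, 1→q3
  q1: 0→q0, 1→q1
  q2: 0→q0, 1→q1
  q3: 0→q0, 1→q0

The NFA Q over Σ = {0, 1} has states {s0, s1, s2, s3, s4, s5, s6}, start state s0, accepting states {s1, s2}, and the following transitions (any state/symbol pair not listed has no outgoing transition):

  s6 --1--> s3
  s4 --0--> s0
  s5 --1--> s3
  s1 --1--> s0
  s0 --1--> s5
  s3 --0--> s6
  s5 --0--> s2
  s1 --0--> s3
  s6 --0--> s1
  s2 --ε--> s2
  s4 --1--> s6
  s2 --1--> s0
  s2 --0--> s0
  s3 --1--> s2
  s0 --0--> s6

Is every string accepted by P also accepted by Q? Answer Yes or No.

No

The string 1 is in L(P) but not in L(Q).
So L(P) ⊄ L(Q).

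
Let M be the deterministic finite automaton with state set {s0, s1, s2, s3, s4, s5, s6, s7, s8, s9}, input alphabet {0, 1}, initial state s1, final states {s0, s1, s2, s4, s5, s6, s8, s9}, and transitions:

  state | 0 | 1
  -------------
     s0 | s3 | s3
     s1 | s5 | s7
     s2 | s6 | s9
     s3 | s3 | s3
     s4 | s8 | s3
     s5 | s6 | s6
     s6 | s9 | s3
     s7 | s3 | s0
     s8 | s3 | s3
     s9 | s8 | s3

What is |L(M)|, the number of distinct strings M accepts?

The useful subgraph on states {s0, s1, s5, s6, s7, s8, s9} is acyclic, so L(M) is finite; the longest accepting path visits 5 useful states, giving maximum string length 4.
Counting accepting paths from s1 by length: 1 of length 0, 1 of length 1, 3 of length 2, 2 of length 3, 2 of length 4. Total 9.

9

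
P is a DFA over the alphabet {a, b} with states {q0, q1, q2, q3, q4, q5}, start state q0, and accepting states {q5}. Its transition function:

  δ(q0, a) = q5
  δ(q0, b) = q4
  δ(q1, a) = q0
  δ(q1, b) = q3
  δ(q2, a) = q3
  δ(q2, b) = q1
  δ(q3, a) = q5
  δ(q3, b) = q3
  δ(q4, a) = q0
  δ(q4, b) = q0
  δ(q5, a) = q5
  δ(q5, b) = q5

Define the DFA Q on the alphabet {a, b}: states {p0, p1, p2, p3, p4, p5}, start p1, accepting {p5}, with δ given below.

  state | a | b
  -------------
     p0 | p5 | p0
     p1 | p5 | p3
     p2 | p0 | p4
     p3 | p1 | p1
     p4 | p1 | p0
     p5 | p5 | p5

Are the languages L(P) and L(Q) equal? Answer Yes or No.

Exploring the product automaton P × Q from the start pair (q0, p1), following both machines on each input symbol, reaches 3 state pairs: (q0, p1), (q5, p5), (q4, p3).
P accepts in {q5} and Q accepts in {p5}. In every reachable pair the two components are either both accepting — (q5, p5) — or both non-accepting, so no string is accepted by exactly one of the machines: L(P) \ L(Q) and L(Q) \ L(P) are both empty.
Hence every string is accepted by P iff it is accepted by Q, and the two languages coincide.

Yes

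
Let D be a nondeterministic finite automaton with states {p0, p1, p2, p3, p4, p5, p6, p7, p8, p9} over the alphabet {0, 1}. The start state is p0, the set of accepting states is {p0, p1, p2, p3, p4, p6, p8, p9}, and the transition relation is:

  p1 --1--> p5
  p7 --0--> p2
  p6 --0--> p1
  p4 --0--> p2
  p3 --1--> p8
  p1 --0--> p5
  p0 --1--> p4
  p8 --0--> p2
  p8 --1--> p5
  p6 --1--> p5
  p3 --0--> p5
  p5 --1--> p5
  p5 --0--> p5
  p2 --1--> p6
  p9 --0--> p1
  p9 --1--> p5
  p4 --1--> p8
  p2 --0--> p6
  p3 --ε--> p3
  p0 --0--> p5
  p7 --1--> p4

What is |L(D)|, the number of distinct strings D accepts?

13

The useful subgraph on states {p0, p1, p2, p4, p6, p8} is acyclic, so L(D) is finite; the longest accepting path visits 6 useful states, giving maximum string length 5.
Counting accepting paths from p0 by length: 1 of length 0, 1 of length 1, 2 of length 2, 3 of length 3, 4 of length 4, 2 of length 5. Total 13.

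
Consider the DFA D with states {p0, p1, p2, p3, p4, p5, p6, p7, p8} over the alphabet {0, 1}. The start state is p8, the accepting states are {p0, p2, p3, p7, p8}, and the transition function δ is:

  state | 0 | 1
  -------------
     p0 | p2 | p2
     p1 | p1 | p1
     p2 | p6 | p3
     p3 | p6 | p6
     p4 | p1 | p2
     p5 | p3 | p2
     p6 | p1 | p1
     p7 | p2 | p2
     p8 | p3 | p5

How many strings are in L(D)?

5

The useful subgraph on states {p2, p3, p5, p8} is acyclic, so L(D) is finite; the longest accepting path visits 4 useful states, giving maximum string length 3.
Counting accepting paths from p8 by length: 1 of length 0, 1 of length 1, 2 of length 2, 1 of length 3. Total 5.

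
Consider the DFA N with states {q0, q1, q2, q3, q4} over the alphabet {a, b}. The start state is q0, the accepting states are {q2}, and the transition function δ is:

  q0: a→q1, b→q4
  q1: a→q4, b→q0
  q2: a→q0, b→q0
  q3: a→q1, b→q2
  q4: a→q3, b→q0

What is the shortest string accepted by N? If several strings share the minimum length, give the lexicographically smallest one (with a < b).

bab

A breadth-first search from q0 reaches an accepting state first via the path q0 → q4 → q3 → q2 on input bab.
No string of length < 3 is accepted (BFS exhausts all shorter strings without reaching an accepting state), and bab is the lexicographically least accepting string of length 3.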